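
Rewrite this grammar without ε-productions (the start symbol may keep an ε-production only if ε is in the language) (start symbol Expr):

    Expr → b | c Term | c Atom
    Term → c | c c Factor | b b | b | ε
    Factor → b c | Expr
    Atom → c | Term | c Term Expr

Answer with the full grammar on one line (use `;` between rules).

The nullable symbols are {Atom, Term}.
ε ∉ L(G), so no ε-production is kept.
For each production, add variants omitting each subset of nullable occurrences: Expr → c Term gives c Term | c. Atom → c Term Expr gives c Term Expr | c Expr.

Expr → b | c Term | c | c Atom; Term → c | c c Factor | b b | b; Factor → b c | Expr; Atom → c | Term | c Term Expr | c Expr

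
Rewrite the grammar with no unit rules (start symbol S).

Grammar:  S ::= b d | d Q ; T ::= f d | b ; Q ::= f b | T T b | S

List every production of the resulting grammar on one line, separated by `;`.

Unit pairs: Q ⇒* {S}.
For each unit pair (A, B), copy every non-unit production of B to A, then drop all unit productions.

S ::= b d | d Q; T ::= f d | b; Q ::= b d | d Q | f b | T T b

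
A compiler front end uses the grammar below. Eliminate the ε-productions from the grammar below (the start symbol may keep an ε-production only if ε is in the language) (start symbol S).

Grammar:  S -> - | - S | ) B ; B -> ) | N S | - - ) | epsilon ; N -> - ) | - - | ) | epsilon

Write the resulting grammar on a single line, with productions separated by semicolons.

Nullable nonterminals: {B, N}.
ε ∉ L(G), so no ε-production is kept.
Add the nullable-subset variants: S → ) B gives ) B | ). B → N S gives N S | S.

S -> - | - S | ) B | ); B -> ) | N S | S | - - ); N -> - ) | - - | )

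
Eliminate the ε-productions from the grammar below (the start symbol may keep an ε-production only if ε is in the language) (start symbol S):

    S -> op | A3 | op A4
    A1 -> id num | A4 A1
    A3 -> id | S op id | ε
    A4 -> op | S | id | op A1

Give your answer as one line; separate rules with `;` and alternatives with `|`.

Nullable set = {A3, A4, S}.
ε ∈ L(G) since S is nullable, so keep S → ε.
Add the nullable-subset variants: A3 → S op id gives S op id | op id.

S -> op | A3 | op A4 | ε; A1 -> id num | A4 A1; A3 -> id | S op id | op id; A4 -> op | S | id | op A1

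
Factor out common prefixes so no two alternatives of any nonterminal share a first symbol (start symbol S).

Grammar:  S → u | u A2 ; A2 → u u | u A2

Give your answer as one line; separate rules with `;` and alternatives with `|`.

S has alternatives sharing prefix 'u': factor to S → u S' with S' → ε | A2.
A2 has alternatives sharing prefix 'u': factor to A2 → u A2' with A2' → u | A2.

S → u S'; A2 → u A2'; S' → ε | A2; A2' → u | A2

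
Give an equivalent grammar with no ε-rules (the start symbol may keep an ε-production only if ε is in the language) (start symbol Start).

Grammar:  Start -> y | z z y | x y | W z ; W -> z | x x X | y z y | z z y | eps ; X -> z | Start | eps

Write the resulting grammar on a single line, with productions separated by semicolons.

Start -> y | z z y | x y | W z | z; W -> z | x x X | x x | y z y | z z y; X -> z | Start

The nullable symbols are {W, X}.
ε ∉ L(G), so no ε-production is kept.
Expand every rule over subsets of its nullable positions: Start → W z gives W z | z. W → x x X gives x x X | x x.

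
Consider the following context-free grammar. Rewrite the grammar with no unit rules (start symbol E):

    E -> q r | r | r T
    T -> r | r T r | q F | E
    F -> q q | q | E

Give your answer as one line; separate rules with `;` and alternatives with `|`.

Unit pairs: F ⇒* {E}; T ⇒* {E}.
Replace each nonterminal's rules with the union of the non-unit rules of every nonterminal it unit-derives.

E -> q r | r | r T; T -> q r | r | r T | r T r | q F; F -> q r | r | r T | q q | q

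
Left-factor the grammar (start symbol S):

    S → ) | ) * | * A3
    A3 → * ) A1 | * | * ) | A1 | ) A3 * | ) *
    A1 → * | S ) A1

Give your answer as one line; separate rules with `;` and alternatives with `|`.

S → * A3 | ) S'; A3 → A1 | * A3' | ) A3''; A1 → * | S ) A1; S' → eps | *; A3' → eps | ) A3'''; A3'' → A3 * | *; A3''' → A1 | eps

S has alternatives sharing prefix ')': factor to S → ) S' with S' → ε | *.
A3 has alternatives sharing prefix '*': factor to A3 → * A3' with A3' → ) A1 | ε | ).
A3 has alternatives sharing prefix ')': factor to A3 → ) A3'' with A3'' → A3 * | *.
A3' has alternatives sharing prefix ')': factor to A3' → ) A3''' with A3''' → A1 | ε.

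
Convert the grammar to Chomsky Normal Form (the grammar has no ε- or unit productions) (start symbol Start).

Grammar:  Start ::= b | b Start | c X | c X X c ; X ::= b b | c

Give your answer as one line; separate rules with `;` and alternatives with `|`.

Start ::= b | X1 Start | X2 X | X2 Y1; X ::= X1 X1 | c; X1 ::= b; X2 ::= c; Y1 ::= X Y2; Y2 ::= X X2

Introduce a nonterminal for each terminal appearing in a rule of length ≥ 2: X1 → b, X2 → c.
Binarize each right-hand side of length ≥ 3 by chaining fresh nonterminals (Y1, Y2, …): affected rules were Start → X2 X X X2.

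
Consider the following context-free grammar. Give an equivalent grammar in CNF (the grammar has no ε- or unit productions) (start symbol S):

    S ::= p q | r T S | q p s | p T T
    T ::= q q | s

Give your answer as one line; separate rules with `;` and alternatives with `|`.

Introduce a nonterminal for each terminal appearing in a rule of length ≥ 2: X1 → p, X2 → q, X3 → r, X4 → s.
Binarize each right-hand side of length ≥ 3 by chaining fresh nonterminals (Y1, Y2, …): affected rules were S → X3 T S; S → X2 X1 X4; S → X1 T T.

S ::= X1 X2 | X3 Y1 | X2 Y2 | X1 Y3; T ::= X2 X2 | s; X1 ::= p; X2 ::= q; X3 ::= r; X4 ::= s; Y1 ::= T S; Y2 ::= X1 X4; Y3 ::= T T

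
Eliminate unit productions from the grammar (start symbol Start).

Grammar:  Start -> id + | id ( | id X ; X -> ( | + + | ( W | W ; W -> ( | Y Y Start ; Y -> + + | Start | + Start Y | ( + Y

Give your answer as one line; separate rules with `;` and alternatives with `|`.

Start -> id + | id ( | id X; X -> ( | + + | ( W | Y Y Start; W -> ( | Y Y Start; Y -> id + | id ( | id X | + + | + Start Y | ( + Y

Unit pairs: X ⇒* {W}; Y ⇒* {Start}.
For every A with A ⇒* B via unit rules, add B's non-unit alternatives to A; then delete every rule of the form X → Y.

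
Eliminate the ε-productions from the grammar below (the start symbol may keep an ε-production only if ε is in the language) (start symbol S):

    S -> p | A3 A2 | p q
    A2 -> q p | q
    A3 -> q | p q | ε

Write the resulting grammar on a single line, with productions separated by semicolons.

S -> p | A3 A2 | A2 | p q; A2 -> q p | q; A3 -> q | p q

The nullable symbols are {A3}.
ε ∉ L(G), so no ε-production is kept.
Expand every rule over subsets of its nullable positions: S → A3 A2 gives A3 A2 | A2.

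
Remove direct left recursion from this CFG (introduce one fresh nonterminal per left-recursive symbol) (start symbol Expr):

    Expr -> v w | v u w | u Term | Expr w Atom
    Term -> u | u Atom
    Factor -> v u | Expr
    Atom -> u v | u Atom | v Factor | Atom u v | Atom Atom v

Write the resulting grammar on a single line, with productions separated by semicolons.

Expr -> v w Expr1 | v u w Expr1 | u Term Expr1; Term -> u | u Atom; Factor -> v u | Expr; Atom -> u v Atom1 | u Atom Atom1 | v Factor Atom1; Expr1 -> w Atom Expr1 | ε; Atom1 -> u v Atom1 | Atom v Atom1 | ε

Directly left-recursive nonterminals: Expr, Atom.
For Expr: α = {w Atom}, β = {v w, v u w, u Term}. Rewrite as Expr → β Expr1 and Expr1 → α Expr1 | ε.
For Atom: α = {u v, Atom v}, β = {u v, u Atom, v Factor}. Rewrite as Atom → β Atom1 and Atom1 → α Atom1 | ε.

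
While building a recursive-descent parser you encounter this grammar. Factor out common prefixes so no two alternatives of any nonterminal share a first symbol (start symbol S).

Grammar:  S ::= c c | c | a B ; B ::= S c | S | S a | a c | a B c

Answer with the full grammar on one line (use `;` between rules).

S has alternatives sharing prefix 'c': factor to S → c S' with S' → c | ε.
B has alternatives sharing prefix 'S': factor to B → S B' with B' → c | ε | a.
B has alternatives sharing prefix 'a': factor to B → a B'' with B'' → c | B c.

S ::= a B | c S'; B ::= S B' | a B''; S' ::= c | epsilon; B' ::= c | epsilon | a; B'' ::= c | B c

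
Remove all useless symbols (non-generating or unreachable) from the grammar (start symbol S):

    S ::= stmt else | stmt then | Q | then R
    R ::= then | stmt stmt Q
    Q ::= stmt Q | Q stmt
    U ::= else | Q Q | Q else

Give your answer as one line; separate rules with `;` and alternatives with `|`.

Generating nonterminals: {R, S, U}.
Reachable from S after that: {R, S}.
Removed useless symbols: {Q, U} and every production mentioning them.

S ::= stmt else | stmt then | then R; R ::= then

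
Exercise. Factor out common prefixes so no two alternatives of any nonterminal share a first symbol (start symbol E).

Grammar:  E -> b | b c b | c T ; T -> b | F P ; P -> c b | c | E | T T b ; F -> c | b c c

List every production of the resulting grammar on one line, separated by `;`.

E has alternatives sharing prefix 'b': factor to E → b E' with E' → ε | c b.
P has alternatives sharing prefix 'c': factor to P → c P' with P' → b | ε.

E -> c T | b E'; T -> b | F P; P -> E | T T b | c P'; F -> c | b c c; E' -> epsilon | c b; P' -> b | epsilon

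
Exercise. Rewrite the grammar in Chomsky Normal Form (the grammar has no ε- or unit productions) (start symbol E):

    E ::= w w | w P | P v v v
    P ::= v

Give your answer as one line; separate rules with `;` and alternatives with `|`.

E ::= X1 X1 | X1 P | P Y1; P ::= v; X1 ::= w; X2 ::= v; Y1 ::= X2 Y2; Y2 ::= X2 X2

Introduce a nonterminal for each terminal appearing in a rule of length ≥ 2: X1 → w, X2 → v.
Binarize each right-hand side of length ≥ 3 by chaining fresh nonterminals (Y1, Y2, …): affected rules were E → P X2 X2 X2.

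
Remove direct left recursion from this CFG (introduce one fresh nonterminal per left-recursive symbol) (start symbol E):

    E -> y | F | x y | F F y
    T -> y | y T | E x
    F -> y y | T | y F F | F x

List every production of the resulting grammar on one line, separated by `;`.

Left recursion appears on F.
For F: α = {x}, β = {y y, T, y F F}. Rewrite as F → β F' and F' → α F' | ε.

E -> y | F | x y | F F y; T -> y | y T | E x; F -> y y F' | T F' | y F F F'; F' -> x F' | ε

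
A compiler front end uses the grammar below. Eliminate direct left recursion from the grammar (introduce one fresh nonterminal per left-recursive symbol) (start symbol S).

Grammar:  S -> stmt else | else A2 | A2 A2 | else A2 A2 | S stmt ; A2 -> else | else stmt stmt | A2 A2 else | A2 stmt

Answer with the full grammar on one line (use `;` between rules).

S -> stmt else S' | else A2 S' | A2 A2 S' | else A2 A2 S'; A2 -> else A2' | else stmt stmt A2'; S' -> stmt S' | ε; A2' -> A2 else A2' | stmt A2' | ε

Directly left-recursive nonterminals: S, A2.
For S: α = {stmt}, β = {stmt else, else A2, A2 A2, else A2 A2}. Rewrite as S → β S' and S' → α S' | ε.
For A2: α = {A2 else, stmt}, β = {else, else stmt stmt}. Rewrite as A2 → β A2' and A2' → α A2' | ε.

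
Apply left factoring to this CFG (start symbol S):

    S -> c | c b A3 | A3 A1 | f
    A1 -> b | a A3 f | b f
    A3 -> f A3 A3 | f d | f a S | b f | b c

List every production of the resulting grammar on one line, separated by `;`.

S -> A3 A1 | f | c S'; A1 -> a A3 f | b A1'; A3 -> f A3' | b A3''; S' -> eps | b A3; A1' -> eps | f; A3' -> A3 A3 | d | a S; A3'' -> f | c

S has alternatives sharing prefix 'c': factor to S → c S' with S' → ε | b A3.
A1 has alternatives sharing prefix 'b': factor to A1 → b A1' with A1' → ε | f.
A3 has alternatives sharing prefix 'f': factor to A3 → f A3' with A3' → A3 A3 | d | a S.
A3 has alternatives sharing prefix 'b': factor to A3 → b A3'' with A3'' → f | c.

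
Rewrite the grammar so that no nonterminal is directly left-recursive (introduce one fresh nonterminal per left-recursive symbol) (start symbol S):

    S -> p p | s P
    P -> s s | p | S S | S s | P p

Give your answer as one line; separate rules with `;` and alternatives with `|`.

Directly left-recursive nonterminal: P.
For P: α = {p}, β = {s s, p, S S, S s}. Rewrite as P → β P' and P' → α P' | ε.

S -> p p | s P; P -> s s P' | p P' | S S P' | S s P'; P' -> p P' | epsilon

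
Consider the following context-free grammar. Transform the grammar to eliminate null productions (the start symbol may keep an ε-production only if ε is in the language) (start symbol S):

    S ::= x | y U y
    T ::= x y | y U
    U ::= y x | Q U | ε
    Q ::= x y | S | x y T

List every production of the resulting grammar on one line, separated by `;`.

S ::= x | y U y | y y; T ::= x y | y U | y; U ::= y x | Q U | Q; Q ::= x y | S | x y T

Nullable nonterminals: {U}.
ε ∉ L(G), so no ε-production is kept.
For each production, add variants omitting each subset of nullable occurrences: S → y U y gives y U y | y y. T → y U gives y U | y. U → Q U gives Q U | Q.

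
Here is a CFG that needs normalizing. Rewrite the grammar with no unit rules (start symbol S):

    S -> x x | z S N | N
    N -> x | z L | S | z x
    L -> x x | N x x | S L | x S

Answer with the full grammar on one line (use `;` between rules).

Unit pairs: N ⇒* {S}; S ⇒* {N}.
For each unit pair (A, B), copy every non-unit production of B to A, then drop all unit productions.

S -> x x | z S N | x | z L | z x; N -> x x | z S N | x | z L | z x; L -> x x | N x x | S L | x S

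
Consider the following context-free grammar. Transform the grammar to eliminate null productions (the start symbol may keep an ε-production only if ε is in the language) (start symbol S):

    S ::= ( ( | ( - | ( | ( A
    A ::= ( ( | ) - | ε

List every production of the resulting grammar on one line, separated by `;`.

S ::= ( ( | ( - | ( | ( A; A ::= ( ( | ) -

Nullable nonterminals: {A}.
ε ∉ L(G), so no ε-production is kept.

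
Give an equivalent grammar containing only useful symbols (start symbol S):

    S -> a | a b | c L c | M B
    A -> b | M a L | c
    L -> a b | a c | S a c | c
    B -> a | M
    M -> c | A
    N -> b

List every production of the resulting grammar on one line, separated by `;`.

Generating nonterminals: {A, B, L, M, N, S}.
Reachable from S after that: {A, B, L, M, S}.
Removed useless symbols: {N} and every production mentioning them.

S -> a | a b | c L c | M B; A -> b | M a L | c; L -> a b | a c | S a c | c; B -> a | M; M -> c | A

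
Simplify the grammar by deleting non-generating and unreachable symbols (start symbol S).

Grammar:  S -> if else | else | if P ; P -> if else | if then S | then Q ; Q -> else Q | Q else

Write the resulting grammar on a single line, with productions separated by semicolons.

Generating nonterminals: {P, S}.
Reachable from S after that: {P, S}.
Removed useless symbols: {Q} and every production mentioning them.

S -> if else | else | if P; P -> if else | if then S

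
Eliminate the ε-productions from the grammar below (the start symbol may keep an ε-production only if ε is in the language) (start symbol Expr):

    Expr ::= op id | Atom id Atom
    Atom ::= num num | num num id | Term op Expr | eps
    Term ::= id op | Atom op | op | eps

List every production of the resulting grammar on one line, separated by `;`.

The nullable symbols are {Atom, Term}.
ε ∉ L(G), so no ε-production is kept.
Expand every rule over subsets of its nullable positions: Expr → Atom id Atom gives Atom id Atom | Atom id | id Atom | id. Atom → Term op Expr gives Term op Expr | op Expr. Term → Atom op gives Atom op | op.

Expr ::= op id | Atom id Atom | Atom id | id Atom | id; Atom ::= num num | num num id | Term op Expr | op Expr; Term ::= id op | Atom op | op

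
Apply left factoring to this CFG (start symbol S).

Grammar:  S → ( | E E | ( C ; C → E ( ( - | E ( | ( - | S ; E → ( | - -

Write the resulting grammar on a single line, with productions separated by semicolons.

S → E E | ( S'; C → ( - | S | E ( C'; E → ( | - -; S' → epsilon | C; C' → ( - | epsilon

S has alternatives sharing prefix '(': factor to S → ( S' with S' → ε | C.
C has alternatives sharing prefix 'E (': factor to C → E ( C' with C' → ( - | ε.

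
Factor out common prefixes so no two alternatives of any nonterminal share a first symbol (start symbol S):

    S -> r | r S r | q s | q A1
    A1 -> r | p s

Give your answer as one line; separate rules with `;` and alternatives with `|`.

S has alternatives sharing prefix 'r': factor to S → r S' with S' → ε | S r.
S has alternatives sharing prefix 'q': factor to S → q S'' with S'' → s | A1.

S -> r S' | q S''; A1 -> r | p s; S' -> eps | S r; S'' -> s | A1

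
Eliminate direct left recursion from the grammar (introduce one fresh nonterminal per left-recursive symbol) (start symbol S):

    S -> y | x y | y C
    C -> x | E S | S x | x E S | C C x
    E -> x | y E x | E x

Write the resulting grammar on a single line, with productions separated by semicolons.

S -> y | x y | y C; C -> x C' | E S C' | S x C' | x E S C'; E -> x E' | y E x E'; C' -> C x C' | ε; E' -> x E' | ε

Directly left-recursive nonterminals: C, E.
For C: α = {C x}, β = {x, E S, S x, x E S}. Rewrite as C → β C' and C' → α C' | ε.
For E: α = {x}, β = {x, y E x}. Rewrite as E → β E' and E' → α E' | ε.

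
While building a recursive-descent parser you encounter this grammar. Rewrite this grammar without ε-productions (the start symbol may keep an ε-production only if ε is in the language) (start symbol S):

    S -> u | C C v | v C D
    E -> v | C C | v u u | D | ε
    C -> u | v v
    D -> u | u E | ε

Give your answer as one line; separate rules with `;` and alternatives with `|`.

S -> u | C C v | v C D | v C; E -> v | C C | v u u | D; C -> u | v v; D -> u | u E

The nullable symbols are {D, E}.
ε ∉ L(G), so no ε-production is kept.
Add the nullable-subset variants: S → v C D gives v C D | v C.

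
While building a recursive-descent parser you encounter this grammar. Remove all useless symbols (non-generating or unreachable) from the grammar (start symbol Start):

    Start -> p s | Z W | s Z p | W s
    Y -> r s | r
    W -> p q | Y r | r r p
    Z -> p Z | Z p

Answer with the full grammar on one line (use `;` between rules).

Start -> p s | W s; Y -> r s | r; W -> p q | Y r | r r p

Generating nonterminals: {Start, W, Y}.
Reachable from Start after that: {Start, W, Y}.
Removed useless symbols: {Z} and every production mentioning them.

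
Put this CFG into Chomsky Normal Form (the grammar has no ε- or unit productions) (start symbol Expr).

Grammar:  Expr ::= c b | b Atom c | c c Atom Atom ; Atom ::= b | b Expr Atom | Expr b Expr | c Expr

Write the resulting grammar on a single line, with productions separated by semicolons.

Expr ::= X1 X2 | X2 Y1 | X1 Y2; Atom ::= b | X2 Y4 | Expr Y5 | X1 Expr; X1 ::= c; X2 ::= b; Y1 ::= Atom X1; Y2 ::= X1 Y3; Y3 ::= Atom Atom; Y4 ::= Expr Atom; Y5 ::= X2 Expr

Introduce a nonterminal for each terminal appearing in a rule of length ≥ 2: X1 → c, X2 → b.
Binarize each right-hand side of length ≥ 3 by chaining fresh nonterminals (Y1, Y2, …): affected rules were Expr → X2 Atom X1; Expr → X1 X1 Atom Atom; Atom → X2 Expr Atom; Atom → Expr X2 Expr.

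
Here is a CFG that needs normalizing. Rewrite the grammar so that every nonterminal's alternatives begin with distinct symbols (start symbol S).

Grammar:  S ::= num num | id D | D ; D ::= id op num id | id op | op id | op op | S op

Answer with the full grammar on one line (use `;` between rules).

S ::= num num | id D | D; D ::= S op | id op D' | op D''; D' ::= num id | epsilon; D'' ::= id | op

D has alternatives sharing prefix 'id op': factor to D → id op D' with D' → num id | ε.
D has alternatives sharing prefix 'op': factor to D → op D'' with D'' → id | op.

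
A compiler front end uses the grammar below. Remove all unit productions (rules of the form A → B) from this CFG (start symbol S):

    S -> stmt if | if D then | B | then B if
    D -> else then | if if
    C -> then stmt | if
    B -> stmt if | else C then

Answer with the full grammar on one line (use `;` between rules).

Unit pairs: S ⇒* {B}.
For each unit pair (A, B), copy every non-unit production of B to A, then drop all unit productions.

S -> stmt if | else C then | if D then | then B if; D -> else then | if if; C -> then stmt | if; B -> stmt if | else C then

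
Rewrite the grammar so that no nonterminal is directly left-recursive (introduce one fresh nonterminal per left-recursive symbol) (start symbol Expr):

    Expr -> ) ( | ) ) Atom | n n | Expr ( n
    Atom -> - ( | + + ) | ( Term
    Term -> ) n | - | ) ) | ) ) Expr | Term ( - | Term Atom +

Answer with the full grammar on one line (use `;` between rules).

Expr -> ) ( Expr1 | ) ) Atom Expr1 | n n Expr1; Atom -> - ( | + + ) | ( Term; Term -> ) n Term1 | - Term1 | ) ) Term1 | ) ) Expr Term1; Expr1 -> ( n Expr1 | ε; Term1 -> ( - Term1 | Atom + Term1 | ε

Directly left-recursive nonterminals: Expr, Term.
For Expr: α = {( n}, β = {) (, ) ) Atom, n n}. Rewrite as Expr → β Expr1 and Expr1 → α Expr1 | ε.
For Term: α = {( -, Atom +}, β = {) n, -, ) ), ) ) Expr}. Rewrite as Term → β Term1 and Term1 → α Term1 | ε.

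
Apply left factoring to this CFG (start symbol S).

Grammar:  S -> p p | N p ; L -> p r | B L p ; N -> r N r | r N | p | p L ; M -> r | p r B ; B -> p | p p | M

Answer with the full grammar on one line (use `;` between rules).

S -> p p | N p; L -> p r | B L p; N -> r N N' | p N''; M -> r | p r B; B -> M | p B'; N' -> r | ε; N'' -> ε | L; B' -> ε | p

N has alternatives sharing prefix 'r N': factor to N → r N N' with N' → r | ε.
N has alternatives sharing prefix 'p': factor to N → p N'' with N'' → ε | L.
B has alternatives sharing prefix 'p': factor to B → p B' with B' → ε | p.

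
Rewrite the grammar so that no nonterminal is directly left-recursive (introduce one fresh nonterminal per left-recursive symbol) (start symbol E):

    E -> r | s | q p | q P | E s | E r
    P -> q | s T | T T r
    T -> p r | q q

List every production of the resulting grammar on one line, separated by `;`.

E is directly left-recursive.
For E: α = {s, r}, β = {r, s, q p, q P}. Rewrite as E → β E' and E' → α E' | ε.

E -> r E' | s E' | q p E' | q P E'; P -> q | s T | T T r; T -> p r | q q; E' -> s E' | r E' | ε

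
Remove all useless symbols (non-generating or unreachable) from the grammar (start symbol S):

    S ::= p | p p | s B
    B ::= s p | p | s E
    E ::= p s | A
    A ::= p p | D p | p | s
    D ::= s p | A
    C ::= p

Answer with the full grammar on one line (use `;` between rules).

Generating nonterminals: {A, B, C, D, E, S}.
Reachable from S after that: {A, B, D, E, S}.
Removed useless symbols: {C} and every production mentioning them.

S ::= p | p p | s B; B ::= s p | p | s E; E ::= p s | A; A ::= p p | D p | p | s; D ::= s p | A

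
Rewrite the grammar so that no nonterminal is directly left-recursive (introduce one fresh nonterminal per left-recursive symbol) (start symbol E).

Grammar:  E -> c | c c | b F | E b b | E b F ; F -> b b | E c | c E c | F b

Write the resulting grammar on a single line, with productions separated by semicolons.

E, F are directly left-recursive.
For E: α = {b b, b F}, β = {c, c c, b F}. Rewrite as E → β E' and E' → α E' | ε.
For F: α = {b}, β = {b b, E c, c E c}. Rewrite as F → β F' and F' → α F' | ε.

E -> c E' | c c E' | b F E'; F -> b b F' | E c F' | c E c F'; E' -> b b E' | b F E' | ε; F' -> b F' | ε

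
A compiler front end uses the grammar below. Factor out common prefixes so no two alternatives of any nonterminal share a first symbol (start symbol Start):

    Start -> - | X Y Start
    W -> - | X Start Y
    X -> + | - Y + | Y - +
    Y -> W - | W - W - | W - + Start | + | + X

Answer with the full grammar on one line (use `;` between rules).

Y has alternatives sharing prefix 'W -': factor to Y → W - Y1 with Y1 → ε | W - | + Start.
Y has alternatives sharing prefix '+': factor to Y → + Y2 with Y2 → ε | X.

Start -> - | X Y Start; W -> - | X Start Y; X -> + | - Y + | Y - +; Y -> W - Y1 | + Y2; Y1 -> ε | W - | + Start; Y2 -> ε | X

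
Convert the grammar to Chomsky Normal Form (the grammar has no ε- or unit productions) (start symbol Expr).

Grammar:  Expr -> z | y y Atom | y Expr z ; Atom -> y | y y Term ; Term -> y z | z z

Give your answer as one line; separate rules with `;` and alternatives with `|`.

Expr -> z | X1 Y1 | X1 Y2; Atom -> y | X1 Y3; Term -> X1 X2 | X2 X2; X1 -> y; X2 -> z; Y1 -> X1 Atom; Y2 -> Expr X2; Y3 -> X1 Term

Introduce a nonterminal for each terminal appearing in a rule of length ≥ 2: X1 → y, X2 → z.
Binarize each right-hand side of length ≥ 3 by chaining fresh nonterminals (Y1, Y2, …): affected rules were Expr → X1 X1 Atom; Expr → X1 Expr X2; Atom → X1 X1 Term.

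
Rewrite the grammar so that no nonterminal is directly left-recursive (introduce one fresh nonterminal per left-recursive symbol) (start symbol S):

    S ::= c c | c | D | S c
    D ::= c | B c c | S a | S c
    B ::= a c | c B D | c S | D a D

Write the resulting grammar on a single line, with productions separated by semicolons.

S ::= c c S' | c S' | D S'; D ::= c | B c c | S a | S c; B ::= a c | c B D | c S | D a D; S' ::= c S' | ε

S is directly left-recursive.
For S: α = {c}, β = {c c, c, D}. Rewrite as S → β S' and S' → α S' | ε.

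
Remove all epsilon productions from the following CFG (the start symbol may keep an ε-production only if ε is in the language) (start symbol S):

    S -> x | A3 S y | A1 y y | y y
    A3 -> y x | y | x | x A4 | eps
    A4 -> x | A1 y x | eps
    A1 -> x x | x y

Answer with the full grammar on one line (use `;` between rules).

The nullable symbols are {A3, A4}.
ε ∉ L(G), so no ε-production is kept.
Add the nullable-subset variants: S → A3 S y gives A3 S y | S y.

S -> x | A3 S y | S y | A1 y y | y y; A3 -> y x | y | x | x A4; A4 -> x | A1 y x; A1 -> x x | x y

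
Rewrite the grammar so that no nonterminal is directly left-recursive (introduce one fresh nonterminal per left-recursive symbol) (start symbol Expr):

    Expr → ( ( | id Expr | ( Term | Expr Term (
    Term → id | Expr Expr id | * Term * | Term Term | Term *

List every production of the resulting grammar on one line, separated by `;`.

Left recursion appears on Expr, Term.
For Expr: α = {Term (}, β = {( (, id Expr, ( Term}. Rewrite as Expr → β Expr1 and Expr1 → α Expr1 | ε.
For Term: α = {Term, *}, β = {id, Expr Expr id, * Term *}. Rewrite as Term → β Term1 and Term1 → α Term1 | ε.

Expr → ( ( Expr1 | id Expr Expr1 | ( Term Expr1; Term → id Term1 | Expr Expr id Term1 | * Term * Term1; Expr1 → Term ( Expr1 | ε; Term1 → Term Term1 | * Term1 | ε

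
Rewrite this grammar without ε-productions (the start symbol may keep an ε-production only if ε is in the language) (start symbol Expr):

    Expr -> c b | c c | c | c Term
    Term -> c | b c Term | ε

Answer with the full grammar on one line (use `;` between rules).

The nullable symbols are {Term}.
ε ∉ L(G), so no ε-production is kept.
Expand every rule over subsets of its nullable positions: Term → b c Term gives b c Term | b c.

Expr -> c b | c c | c | c Term; Term -> c | b c Term | b c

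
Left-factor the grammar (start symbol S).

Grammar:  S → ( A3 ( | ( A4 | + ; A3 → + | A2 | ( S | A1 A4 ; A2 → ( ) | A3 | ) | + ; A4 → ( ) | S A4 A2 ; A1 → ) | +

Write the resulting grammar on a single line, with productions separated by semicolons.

S → + | ( S'; A3 → + | A2 | ( S | A1 A4; A2 → ( ) | A3 | ) | +; A4 → ( ) | S A4 A2; A1 → ) | +; S' → A3 ( | A4

S has alternatives sharing prefix '(': factor to S → ( S' with S' → A3 ( | A4.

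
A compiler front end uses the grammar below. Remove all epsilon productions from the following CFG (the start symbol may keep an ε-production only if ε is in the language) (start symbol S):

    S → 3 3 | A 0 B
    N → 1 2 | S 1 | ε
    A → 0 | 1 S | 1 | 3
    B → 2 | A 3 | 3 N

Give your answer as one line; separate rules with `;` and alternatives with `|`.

Nullable nonterminals: {N}.
ε ∉ L(G), so no ε-production is kept.
Expand every rule over subsets of its nullable positions: B → 3 N gives 3 N | 3.

S → 3 3 | A 0 B; N → 1 2 | S 1; A → 0 | 1 S | 1 | 3; B → 2 | A 3 | 3 N | 3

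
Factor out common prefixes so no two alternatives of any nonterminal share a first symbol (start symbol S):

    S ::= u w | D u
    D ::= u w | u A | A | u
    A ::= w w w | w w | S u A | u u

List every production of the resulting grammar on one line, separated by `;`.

D has alternatives sharing prefix 'u': factor to D → u D' with D' → w | A | ε.
A has alternatives sharing prefix 'w w': factor to A → w w A' with A' → w | ε.

S ::= u w | D u; D ::= A | u D'; A ::= S u A | u u | w w A'; D' ::= w | A | epsilon; A' ::= w | epsilon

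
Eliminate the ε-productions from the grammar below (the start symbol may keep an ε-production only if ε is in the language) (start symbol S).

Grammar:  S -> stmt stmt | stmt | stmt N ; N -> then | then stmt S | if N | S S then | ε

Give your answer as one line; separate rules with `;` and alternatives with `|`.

Nullable nonterminals: {N}.
ε ∉ L(G), so no ε-production is kept.
Add the nullable-subset variants: N → if N gives if N | if.

S -> stmt stmt | stmt | stmt N; N -> then | then stmt S | if N | if | S S then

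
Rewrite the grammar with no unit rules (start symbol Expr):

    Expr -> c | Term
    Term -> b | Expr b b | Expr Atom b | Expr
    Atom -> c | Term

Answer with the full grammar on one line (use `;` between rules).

Expr -> b | Expr b b | Expr Atom b | c; Term -> b | Expr b b | Expr Atom b | c; Atom -> b | Expr b b | Expr Atom b | c

Unit pairs: Atom ⇒* {Expr, Term}; Expr ⇒* {Term}; Term ⇒* {Expr}.
Replace each nonterminal's rules with the union of the non-unit rules of every nonterminal it unit-derives.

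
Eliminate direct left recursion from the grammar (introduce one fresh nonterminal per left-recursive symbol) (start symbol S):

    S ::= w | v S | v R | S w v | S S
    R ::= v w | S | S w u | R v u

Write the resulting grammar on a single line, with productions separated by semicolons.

S ::= w S' | v S S' | v R S'; R ::= v w R' | S R' | S w u R'; S' ::= w v S' | S S' | epsilon; R' ::= v u R' | epsilon

Left recursion appears on S, R.
For S: α = {w v, S}, β = {w, v S, v R}. Rewrite as S → β S' and S' → α S' | ε.
For R: α = {v u}, β = {v w, S, S w u}. Rewrite as R → β R' and R' → α R' | ε.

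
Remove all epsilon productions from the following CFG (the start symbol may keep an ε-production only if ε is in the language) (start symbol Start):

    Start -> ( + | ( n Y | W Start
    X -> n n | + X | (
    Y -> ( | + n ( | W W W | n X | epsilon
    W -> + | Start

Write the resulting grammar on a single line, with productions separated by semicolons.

Start -> ( + | ( n Y | ( n | W Start; X -> n n | + X | (; Y -> ( | + n ( | W W W | n X; W -> + | Start

Nullable nonterminals: {Y}.
ε ∉ L(G), so no ε-production is kept.
Add the nullable-subset variants: Start → ( n Y gives ( n Y | ( n.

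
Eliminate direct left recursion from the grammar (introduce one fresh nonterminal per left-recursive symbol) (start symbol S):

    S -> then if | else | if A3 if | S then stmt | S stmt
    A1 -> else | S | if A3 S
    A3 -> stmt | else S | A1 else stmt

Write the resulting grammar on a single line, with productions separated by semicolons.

Directly left-recursive nonterminal: S.
For S: α = {then stmt, stmt}, β = {then if, else, if A3 if}. Rewrite as S → β S' and S' → α S' | ε.

S -> then if S' | else S' | if A3 if S'; A1 -> else | S | if A3 S; A3 -> stmt | else S | A1 else stmt; S' -> then stmt S' | stmt S' | ε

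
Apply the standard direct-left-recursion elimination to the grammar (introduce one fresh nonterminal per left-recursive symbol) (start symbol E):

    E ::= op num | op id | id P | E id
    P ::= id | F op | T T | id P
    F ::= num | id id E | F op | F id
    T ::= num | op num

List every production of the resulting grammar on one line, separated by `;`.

E, F are directly left-recursive.
For E: α = {id}, β = {op num, op id, id P}. Rewrite as E → β E' and E' → α E' | ε.
For F: α = {op, id}, β = {num, id id E}. Rewrite as F → β F' and F' → α F' | ε.

E ::= op num E' | op id E' | id P E'; P ::= id | F op | T T | id P; F ::= num F' | id id E F'; T ::= num | op num; E' ::= id E' | epsilon; F' ::= op F' | id F' | epsilon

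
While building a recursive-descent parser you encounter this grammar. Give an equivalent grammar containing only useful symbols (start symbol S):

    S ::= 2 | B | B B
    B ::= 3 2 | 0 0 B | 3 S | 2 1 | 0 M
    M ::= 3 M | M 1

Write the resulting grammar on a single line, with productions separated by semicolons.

Generating nonterminals: {B, S}.
Reachable from S after that: {B, S}.
Removed useless symbols: {M} and every production mentioning them.

S ::= 2 | B | B B; B ::= 3 2 | 0 0 B | 3 S | 2 1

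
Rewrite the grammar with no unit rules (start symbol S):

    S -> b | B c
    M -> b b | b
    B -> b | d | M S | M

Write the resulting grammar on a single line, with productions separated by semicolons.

Unit pairs: B ⇒* {M}.
For every A with A ⇒* B via unit rules, add B's non-unit alternatives to A; then delete every rule of the form X → Y.

S -> b | B c; M -> b b | b; B -> b | d | M S | b b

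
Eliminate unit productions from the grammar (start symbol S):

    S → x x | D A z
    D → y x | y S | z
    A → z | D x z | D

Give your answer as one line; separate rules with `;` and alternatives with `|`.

Unit pairs: A ⇒* {D}.
For each unit pair (A, B), copy every non-unit production of B to A, then drop all unit productions.

S → x x | D A z; D → y x | y S | z; A → y x | y S | z | D x z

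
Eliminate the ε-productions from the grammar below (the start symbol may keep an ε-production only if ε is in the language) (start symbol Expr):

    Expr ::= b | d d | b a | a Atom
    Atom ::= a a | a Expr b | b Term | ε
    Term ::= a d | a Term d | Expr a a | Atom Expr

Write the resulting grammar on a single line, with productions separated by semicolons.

Nullable nonterminals: {Atom}.
ε ∉ L(G), so no ε-production is kept.
Expand every rule over subsets of its nullable positions: Expr → a Atom gives a Atom | a. Term → Atom Expr gives Atom Expr | Expr.

Expr ::= b | d d | b a | a Atom | a; Atom ::= a a | a Expr b | b Term; Term ::= a d | a Term d | Expr a a | Atom Expr | Expr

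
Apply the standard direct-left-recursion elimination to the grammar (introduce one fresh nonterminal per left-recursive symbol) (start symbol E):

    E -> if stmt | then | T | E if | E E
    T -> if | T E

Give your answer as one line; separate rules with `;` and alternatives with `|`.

Directly left-recursive nonterminals: E, T.
For E: α = {if, E}, β = {if stmt, then, T}. Rewrite as E → β E' and E' → α E' | ε.
For T: α = {E}, β = {if}. Rewrite as T → β T' and T' → α T' | ε.

E -> if stmt E' | then E' | T E'; T -> if T'; E' -> if E' | E E' | ε; T' -> E T' | ε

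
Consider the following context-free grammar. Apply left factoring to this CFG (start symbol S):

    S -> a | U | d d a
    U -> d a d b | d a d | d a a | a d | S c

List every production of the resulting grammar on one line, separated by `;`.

U has alternatives sharing prefix 'd a': factor to U → d a U' with U' → d b | d | a.
U' has alternatives sharing prefix 'd': factor to U' → d U'' with U'' → b | ε.

S -> a | U | d d a; U -> a d | S c | d a U'; U' -> a | d U''; U'' -> b | epsilon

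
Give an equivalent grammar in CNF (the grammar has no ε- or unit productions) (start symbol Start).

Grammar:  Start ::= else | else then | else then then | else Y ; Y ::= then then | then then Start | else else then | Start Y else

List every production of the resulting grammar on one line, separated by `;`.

Introduce a nonterminal for each terminal appearing in a rule of length ≥ 2: X1 → else, X2 → then.
Binarize each right-hand side of length ≥ 3 by chaining fresh nonterminals (Y1, Y2, …): affected rules were Start → X1 X2 X2; Y → X2 X2 Start; Y → X1 X1 X2; Y → Start Y X1.

Start ::= else | X1 X2 | X1 Y1 | X1 Y; Y ::= X2 X2 | X2 Y2 | X1 Y3 | Start Y4; X1 ::= else; X2 ::= then; Y1 ::= X2 X2; Y2 ::= X2 Start; Y3 ::= X1 X2; Y4 ::= Y X1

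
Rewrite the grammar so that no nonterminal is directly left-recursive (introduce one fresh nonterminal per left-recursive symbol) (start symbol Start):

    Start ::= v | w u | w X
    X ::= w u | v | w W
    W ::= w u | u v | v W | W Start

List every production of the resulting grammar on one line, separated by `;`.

Start ::= v | w u | w X; X ::= w u | v | w W; W ::= w u W1 | u v W1 | v W W1; W1 ::= Start W1 | ε

Left recursion appears on W.
For W: α = {Start}, β = {w u, u v, v W}. Rewrite as W → β W1 and W1 → α W1 | ε.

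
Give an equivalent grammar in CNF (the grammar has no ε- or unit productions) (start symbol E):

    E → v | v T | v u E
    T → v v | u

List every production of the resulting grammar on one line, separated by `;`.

E → v | X1 T | X1 Y1; T → X1 X1 | u; X1 → v; X2 → u; Y1 → X2 E

Introduce a nonterminal for each terminal appearing in a rule of length ≥ 2: X1 → v, X2 → u.
Binarize each right-hand side of length ≥ 3 by chaining fresh nonterminals (Y1, Y2, …): affected rules were E → X1 X2 E.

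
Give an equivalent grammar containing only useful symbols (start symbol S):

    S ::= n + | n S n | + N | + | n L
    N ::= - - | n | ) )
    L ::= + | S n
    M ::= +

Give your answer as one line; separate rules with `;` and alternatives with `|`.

Generating nonterminals: {L, M, N, S}.
Reachable from S after that: {L, N, S}.
Removed useless symbols: {M} and every production mentioning them.

S ::= n + | n S n | + N | + | n L; N ::= - - | n | ) ); L ::= + | S n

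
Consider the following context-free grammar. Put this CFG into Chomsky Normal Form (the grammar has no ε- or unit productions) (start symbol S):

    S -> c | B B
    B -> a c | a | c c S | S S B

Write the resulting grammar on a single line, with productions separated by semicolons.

S -> c | B B; B -> X1 X2 | a | X2 Y1 | S Y2; X1 -> a; X2 -> c; Y1 -> X2 S; Y2 -> S B

Introduce a nonterminal for each terminal appearing in a rule of length ≥ 2: X1 → a, X2 → c.
Binarize each right-hand side of length ≥ 3 by chaining fresh nonterminals (Y1, Y2, …): affected rules were B → X2 X2 S; B → S S B.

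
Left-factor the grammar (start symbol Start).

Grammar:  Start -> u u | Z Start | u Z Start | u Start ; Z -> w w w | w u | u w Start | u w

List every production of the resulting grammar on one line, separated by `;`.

Start -> Z Start | u Start1; Z -> u w Z1 | w Z2; Start1 -> u | Z Start | Start; Z1 -> Start | ε; Z2 -> w w | u

Start has alternatives sharing prefix 'u': factor to Start → u Start1 with Start1 → u | Z Start | Start.
Z has alternatives sharing prefix 'u w': factor to Z → u w Z1 with Z1 → Start | ε.
Z has alternatives sharing prefix 'w': factor to Z → w Z2 with Z2 → w w | u.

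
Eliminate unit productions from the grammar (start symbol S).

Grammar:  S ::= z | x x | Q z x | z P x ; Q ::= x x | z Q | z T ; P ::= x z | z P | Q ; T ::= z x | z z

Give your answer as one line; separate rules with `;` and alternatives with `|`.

S ::= z | x x | Q z x | z P x; Q ::= x x | z Q | z T; P ::= x z | z P | x x | z Q | z T; T ::= z x | z z

Unit pairs: P ⇒* {Q}.
For each unit pair (A, B), copy every non-unit production of B to A, then drop all unit productions.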